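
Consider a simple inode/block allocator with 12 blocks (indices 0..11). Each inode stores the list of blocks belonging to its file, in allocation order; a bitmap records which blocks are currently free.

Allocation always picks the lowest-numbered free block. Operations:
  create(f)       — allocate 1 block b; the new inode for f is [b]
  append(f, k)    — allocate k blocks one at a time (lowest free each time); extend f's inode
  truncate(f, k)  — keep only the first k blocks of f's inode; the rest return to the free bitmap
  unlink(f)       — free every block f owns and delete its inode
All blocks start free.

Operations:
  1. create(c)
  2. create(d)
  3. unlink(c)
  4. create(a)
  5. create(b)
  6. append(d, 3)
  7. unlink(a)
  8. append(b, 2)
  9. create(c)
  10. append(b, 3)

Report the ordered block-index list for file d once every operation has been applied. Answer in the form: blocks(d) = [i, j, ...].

blocks(d) = [1, 3, 4, 5]

  1. create(c)  ⇒  F...........  {c→[0]}
  2. create(d)  ⇒  FF..........  {c→[0]; d→[1]}
  3. unlink(c)  ⇒  .F..........  {d→[1]}
  4. create(a)  ⇒  FF..........  {a→[0]; d→[1]}
  5. create(b)  ⇒  FFF.........  {a→[0]; b→[2]; d→[1]}
  6. append(d, 3)  ⇒  FFFFFF......  {a→[0]; b→[2]; d→[1, 3, 4, 5]}
  7. unlink(a)  ⇒  .FFFFF......  {b→[2]; d→[1, 3, 4, 5]}
  8. append(b, 2)  ⇒  FFFFFFF.....  {b→[2, 0, 6]; d→[1, 3, 4, 5]}
  9. create(c)  ⇒  FFFFFFFF....  {b→[2, 0, 6]; c→[7]; d→[1, 3, 4, 5]}
  10. append(b, 3)  ⇒  FFFFFFFFFFF.  {b→[2, 0, 6, 8, 9, 10]; c→[7]; d→[1, 3, 4, 5]}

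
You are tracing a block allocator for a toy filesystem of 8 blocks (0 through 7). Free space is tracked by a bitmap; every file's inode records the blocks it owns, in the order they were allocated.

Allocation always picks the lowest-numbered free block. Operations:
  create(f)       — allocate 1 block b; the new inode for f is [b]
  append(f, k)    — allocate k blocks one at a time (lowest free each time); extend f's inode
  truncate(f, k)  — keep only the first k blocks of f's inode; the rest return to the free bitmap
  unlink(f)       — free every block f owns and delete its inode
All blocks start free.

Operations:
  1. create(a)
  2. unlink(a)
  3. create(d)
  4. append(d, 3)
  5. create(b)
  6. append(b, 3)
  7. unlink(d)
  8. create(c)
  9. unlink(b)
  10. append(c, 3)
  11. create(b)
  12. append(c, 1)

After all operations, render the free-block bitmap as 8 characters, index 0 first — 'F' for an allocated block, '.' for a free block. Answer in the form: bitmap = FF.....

[1] create(a) — a=0 (map F.......)
[2] unlink(a) —  (map ........)
[3] create(d) — d=0 (map F.......)
[4] append(d, 3) — d=0,1,2,3 (map FFFF....)
[5] create(b) — b=4 d=0,1,2,3 (map FFFFF...)
[6] append(b, 3) — b=4,5,6,7 d=0,1,2,3 (map FFFFFFFF)
[7] unlink(d) — b=4,5,6,7 (map ....FFFF)
[8] create(c) — b=4,5,6,7 c=0 (map F...FFFF)
[9] unlink(b) — c=0 (map F.......)
[10] append(c, 3) — c=0,1,2,3 (map FFFF....)
[11] create(b) — b=4 c=0,1,2,3 (map FFFFF...)
[12] append(c, 1) — b=4 c=0,1,2,3,5 (map FFFFFF..)

bitmap = FFFFFF..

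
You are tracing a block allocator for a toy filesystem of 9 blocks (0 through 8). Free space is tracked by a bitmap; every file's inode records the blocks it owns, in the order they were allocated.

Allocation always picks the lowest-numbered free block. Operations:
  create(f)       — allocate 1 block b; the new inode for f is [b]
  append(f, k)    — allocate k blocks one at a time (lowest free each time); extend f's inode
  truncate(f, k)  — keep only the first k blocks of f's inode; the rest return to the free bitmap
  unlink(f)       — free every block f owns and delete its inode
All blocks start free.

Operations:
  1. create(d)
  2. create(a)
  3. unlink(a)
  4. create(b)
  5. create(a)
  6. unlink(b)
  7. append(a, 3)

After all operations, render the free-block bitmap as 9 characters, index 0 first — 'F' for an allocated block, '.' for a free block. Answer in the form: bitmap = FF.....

  1. create(d)  ⇒  F........  {d→[0]}
  2. create(a)  ⇒  FF.......  {a→[1]; d→[0]}
  3. unlink(a)  ⇒  F........  {d→[0]}
  4. create(b)  ⇒  FF.......  {b→[1]; d→[0]}
  5. create(a)  ⇒  FFF......  {a→[2]; b→[1]; d→[0]}
  6. unlink(b)  ⇒  F.F......  {a→[2]; d→[0]}
  7. append(a, 3)  ⇒  FFFFF....  {a→[2, 1, 3, 4]; d→[0]}

bitmap = FFFFF....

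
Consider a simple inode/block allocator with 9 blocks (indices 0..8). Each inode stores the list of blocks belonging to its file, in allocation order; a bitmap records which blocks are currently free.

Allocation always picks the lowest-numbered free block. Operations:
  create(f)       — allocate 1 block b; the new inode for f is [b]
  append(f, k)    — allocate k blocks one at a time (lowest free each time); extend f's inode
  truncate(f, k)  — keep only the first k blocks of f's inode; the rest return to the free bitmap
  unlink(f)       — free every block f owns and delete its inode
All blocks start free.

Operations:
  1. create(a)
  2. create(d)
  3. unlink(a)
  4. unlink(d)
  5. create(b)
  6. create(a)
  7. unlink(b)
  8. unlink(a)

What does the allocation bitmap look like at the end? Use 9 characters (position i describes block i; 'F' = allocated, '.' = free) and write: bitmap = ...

bitmap = .........

create(a): bitmap=F........ | a=[0]
create(d): bitmap=FF....... | a=[0] d=[1]
unlink(a): bitmap=.F....... | d=[1]
unlink(d): bitmap=......... | 
create(b): bitmap=F........ | b=[0]
create(a): bitmap=FF....... | a=[1] b=[0]
unlink(b): bitmap=.F....... | a=[1]
unlink(a): bitmap=......... | 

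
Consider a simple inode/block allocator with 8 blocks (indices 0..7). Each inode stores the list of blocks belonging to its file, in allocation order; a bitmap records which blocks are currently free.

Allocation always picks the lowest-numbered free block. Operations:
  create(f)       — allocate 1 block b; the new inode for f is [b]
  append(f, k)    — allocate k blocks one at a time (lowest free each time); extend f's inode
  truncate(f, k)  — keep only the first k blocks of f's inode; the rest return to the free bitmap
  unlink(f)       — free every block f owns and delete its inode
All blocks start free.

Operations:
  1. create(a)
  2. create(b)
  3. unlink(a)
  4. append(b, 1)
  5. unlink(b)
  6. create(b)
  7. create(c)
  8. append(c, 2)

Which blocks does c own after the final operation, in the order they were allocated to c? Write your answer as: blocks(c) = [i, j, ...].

[1] create(a) — a=0 (map F.......)
[2] create(b) — a=0 b=1 (map FF......)
[3] unlink(a) — b=1 (map .F......)
[4] append(b, 1) — b=1,0 (map FF......)
[5] unlink(b) —  (map ........)
[6] create(b) — b=0 (map F.......)
[7] create(c) — b=0 c=1 (map FF......)
[8] append(c, 2) — b=0 c=1,2,3 (map FFFF....)

blocks(c) = [1, 2, 3]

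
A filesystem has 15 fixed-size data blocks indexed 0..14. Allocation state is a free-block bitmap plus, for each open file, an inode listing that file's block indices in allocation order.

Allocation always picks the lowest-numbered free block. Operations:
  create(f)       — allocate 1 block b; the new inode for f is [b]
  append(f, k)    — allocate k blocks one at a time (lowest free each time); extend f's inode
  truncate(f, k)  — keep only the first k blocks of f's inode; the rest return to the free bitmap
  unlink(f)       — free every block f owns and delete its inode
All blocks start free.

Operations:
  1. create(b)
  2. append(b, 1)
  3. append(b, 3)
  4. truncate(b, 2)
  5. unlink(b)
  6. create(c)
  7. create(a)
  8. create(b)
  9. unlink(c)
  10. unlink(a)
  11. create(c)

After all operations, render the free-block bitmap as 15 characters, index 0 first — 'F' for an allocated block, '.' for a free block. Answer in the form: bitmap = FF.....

bitmap = F.F............

[1] create(b) — b=0 (map F..............)
[2] append(b, 1) — b=0,1 (map FF.............)
[3] append(b, 3) — b=0,1,2,3,4 (map FFFFF..........)
[4] truncate(b, 2) — b=0,1 (map FF.............)
[5] unlink(b) —  (map ...............)
[6] create(c) — c=0 (map F..............)
[7] create(a) — a=1 c=0 (map FF.............)
[8] create(b) — a=1 b=2 c=0 (map FFF............)
[9] unlink(c) — a=1 b=2 (map .FF............)
[10] unlink(a) — b=2 (map ..F............)
[11] create(c) — b=2 c=0 (map F.F............)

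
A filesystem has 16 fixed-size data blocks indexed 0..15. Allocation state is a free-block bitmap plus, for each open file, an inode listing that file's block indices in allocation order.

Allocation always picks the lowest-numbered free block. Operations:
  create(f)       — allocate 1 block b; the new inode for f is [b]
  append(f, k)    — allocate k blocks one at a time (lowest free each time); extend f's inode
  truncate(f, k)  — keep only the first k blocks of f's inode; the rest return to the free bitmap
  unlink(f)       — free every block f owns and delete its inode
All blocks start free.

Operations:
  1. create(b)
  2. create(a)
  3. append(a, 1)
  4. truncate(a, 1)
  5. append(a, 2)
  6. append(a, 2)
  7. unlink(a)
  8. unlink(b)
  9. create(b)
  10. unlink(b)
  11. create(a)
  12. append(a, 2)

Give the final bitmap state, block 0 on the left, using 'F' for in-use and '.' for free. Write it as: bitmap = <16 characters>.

create(b): bitmap=F............... | b=[0]
create(a): bitmap=FF.............. | a=[1] b=[0]
append(a, 1): bitmap=FFF............. | a=[1, 2] b=[0]
truncate(a, 1): bitmap=FF.............. | a=[1] b=[0]
append(a, 2): bitmap=FFFF............ | a=[1, 2, 3] b=[0]
append(a, 2): bitmap=FFFFFF.......... | a=[1, 2, 3, 4, 5] b=[0]
unlink(a): bitmap=F............... | b=[0]
unlink(b): bitmap=................ | 
create(b): bitmap=F............... | b=[0]
unlink(b): bitmap=................ | 
create(a): bitmap=F............... | a=[0]
append(a, 2): bitmap=FFF............. | a=[0, 1, 2]

bitmap = FFF.............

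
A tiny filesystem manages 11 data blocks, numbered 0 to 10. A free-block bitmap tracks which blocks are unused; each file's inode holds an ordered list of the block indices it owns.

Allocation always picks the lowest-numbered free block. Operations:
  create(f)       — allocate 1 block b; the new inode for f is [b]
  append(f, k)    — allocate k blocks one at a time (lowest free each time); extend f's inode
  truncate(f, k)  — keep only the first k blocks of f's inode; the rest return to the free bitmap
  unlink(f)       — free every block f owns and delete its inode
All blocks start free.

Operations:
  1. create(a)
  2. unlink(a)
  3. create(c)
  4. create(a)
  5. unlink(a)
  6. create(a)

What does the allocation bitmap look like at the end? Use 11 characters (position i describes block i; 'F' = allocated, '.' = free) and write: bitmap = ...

  1. create(a)  ⇒  F..........  {a→[0]}
  2. unlink(a)  ⇒  ...........  {}
  3. create(c)  ⇒  F..........  {c→[0]}
  4. create(a)  ⇒  FF.........  {a→[1]; c→[0]}
  5. unlink(a)  ⇒  F..........  {c→[0]}
  6. create(a)  ⇒  FF.........  {a→[1]; c→[0]}

bitmap = FF.........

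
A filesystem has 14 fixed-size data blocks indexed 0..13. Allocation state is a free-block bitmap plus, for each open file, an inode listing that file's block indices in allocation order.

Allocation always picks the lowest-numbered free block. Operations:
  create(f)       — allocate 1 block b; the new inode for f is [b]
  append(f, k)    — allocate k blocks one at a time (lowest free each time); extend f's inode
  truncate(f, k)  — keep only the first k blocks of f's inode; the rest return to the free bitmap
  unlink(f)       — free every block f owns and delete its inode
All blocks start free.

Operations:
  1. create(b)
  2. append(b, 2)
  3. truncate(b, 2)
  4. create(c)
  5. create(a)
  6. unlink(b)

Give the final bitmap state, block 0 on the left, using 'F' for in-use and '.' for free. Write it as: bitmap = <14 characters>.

bitmap = ..FF..........

  1. create(b)  ⇒  F.............  {b→[0]}
  2. append(b, 2)  ⇒  FFF...........  {b→[0, 1, 2]}
  3. truncate(b, 2)  ⇒  FF............  {b→[0, 1]}
  4. create(c)  ⇒  FFF...........  {b→[0, 1]; c→[2]}
  5. create(a)  ⇒  FFFF..........  {a→[3]; b→[0, 1]; c→[2]}
  6. unlink(b)  ⇒  ..FF..........  {a→[3]; c→[2]}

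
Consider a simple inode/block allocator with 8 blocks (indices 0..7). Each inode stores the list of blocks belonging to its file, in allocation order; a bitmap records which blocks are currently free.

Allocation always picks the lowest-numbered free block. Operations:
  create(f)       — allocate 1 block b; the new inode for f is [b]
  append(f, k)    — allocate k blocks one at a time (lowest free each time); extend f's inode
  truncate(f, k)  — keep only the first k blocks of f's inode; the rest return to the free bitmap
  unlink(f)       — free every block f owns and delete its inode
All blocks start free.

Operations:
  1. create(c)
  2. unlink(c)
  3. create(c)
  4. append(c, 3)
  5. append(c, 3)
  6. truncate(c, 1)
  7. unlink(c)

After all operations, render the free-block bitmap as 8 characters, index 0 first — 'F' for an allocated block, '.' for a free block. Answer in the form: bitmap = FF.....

after create(c) → c:[0]  free=[F.......]
after unlink(c) →   free=[........]
after create(c) → c:[0]  free=[F.......]
after append(c, 3) → c:[0, 1, 2, 3]  free=[FFFF....]
after append(c, 3) → c:[0, 1, 2, 3, 4, 5, 6]  free=[FFFFFFF.]
after truncate(c, 1) → c:[0]  free=[F.......]
after unlink(c) →   free=[........]

bitmap = ........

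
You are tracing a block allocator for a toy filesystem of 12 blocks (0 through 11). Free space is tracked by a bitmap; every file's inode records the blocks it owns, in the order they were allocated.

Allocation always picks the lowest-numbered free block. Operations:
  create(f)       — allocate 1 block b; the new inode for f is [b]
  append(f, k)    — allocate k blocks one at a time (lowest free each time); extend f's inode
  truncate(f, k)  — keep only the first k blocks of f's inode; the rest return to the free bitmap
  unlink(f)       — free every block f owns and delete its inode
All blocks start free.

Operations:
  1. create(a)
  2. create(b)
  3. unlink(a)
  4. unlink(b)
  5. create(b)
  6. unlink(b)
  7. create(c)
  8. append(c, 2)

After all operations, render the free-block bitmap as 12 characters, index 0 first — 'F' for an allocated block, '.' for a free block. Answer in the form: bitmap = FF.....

[1] create(a) — a=0 (map F...........)
[2] create(b) — a=0 b=1 (map FF..........)
[3] unlink(a) — b=1 (map .F..........)
[4] unlink(b) —  (map ............)
[5] create(b) — b=0 (map F...........)
[6] unlink(b) —  (map ............)
[7] create(c) — c=0 (map F...........)
[8] append(c, 2) — c=0,1,2 (map FFF.........)

bitmap = FFF.........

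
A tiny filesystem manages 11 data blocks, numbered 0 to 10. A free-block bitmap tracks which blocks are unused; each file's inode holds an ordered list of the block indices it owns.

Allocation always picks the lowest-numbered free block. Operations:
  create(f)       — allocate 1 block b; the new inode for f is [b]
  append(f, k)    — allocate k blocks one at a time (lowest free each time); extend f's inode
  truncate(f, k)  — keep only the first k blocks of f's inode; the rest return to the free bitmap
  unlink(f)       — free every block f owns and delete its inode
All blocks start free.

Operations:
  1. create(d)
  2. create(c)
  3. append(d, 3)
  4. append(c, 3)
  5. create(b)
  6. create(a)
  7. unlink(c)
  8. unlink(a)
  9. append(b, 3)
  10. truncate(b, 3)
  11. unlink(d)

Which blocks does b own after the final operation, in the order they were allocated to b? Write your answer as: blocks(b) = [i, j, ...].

blocks(b) = [8, 1, 5]

  1. create(d)  ⇒  F..........  {d→[0]}
  2. create(c)  ⇒  FF.........  {c→[1]; d→[0]}
  3. append(d, 3)  ⇒  FFFFF......  {c→[1]; d→[0, 2, 3, 4]}
  4. append(c, 3)  ⇒  FFFFFFFF...  {c→[1, 5, 6, 7]; d→[0, 2, 3, 4]}
  5. create(b)  ⇒  FFFFFFFFF..  {b→[8]; c→[1, 5, 6, 7]; d→[0, 2, 3, 4]}
  6. create(a)  ⇒  FFFFFFFFFF.  {a→[9]; b→[8]; c→[1, 5, 6, 7]; d→[0, 2, 3, 4]}
  7. unlink(c)  ⇒  F.FFF...FF.  {a→[9]; b→[8]; d→[0, 2, 3, 4]}
  8. unlink(a)  ⇒  F.FFF...F..  {b→[8]; d→[0, 2, 3, 4]}
  9. append(b, 3)  ⇒  FFFFFFF.F..  {b→[8, 1, 5, 6]; d→[0, 2, 3, 4]}
  10. truncate(b, 3)  ⇒  FFFFFF..F..  {b→[8, 1, 5]; d→[0, 2, 3, 4]}
  11. unlink(d)  ⇒  .F...F..F..  {b→[8, 1, 5]}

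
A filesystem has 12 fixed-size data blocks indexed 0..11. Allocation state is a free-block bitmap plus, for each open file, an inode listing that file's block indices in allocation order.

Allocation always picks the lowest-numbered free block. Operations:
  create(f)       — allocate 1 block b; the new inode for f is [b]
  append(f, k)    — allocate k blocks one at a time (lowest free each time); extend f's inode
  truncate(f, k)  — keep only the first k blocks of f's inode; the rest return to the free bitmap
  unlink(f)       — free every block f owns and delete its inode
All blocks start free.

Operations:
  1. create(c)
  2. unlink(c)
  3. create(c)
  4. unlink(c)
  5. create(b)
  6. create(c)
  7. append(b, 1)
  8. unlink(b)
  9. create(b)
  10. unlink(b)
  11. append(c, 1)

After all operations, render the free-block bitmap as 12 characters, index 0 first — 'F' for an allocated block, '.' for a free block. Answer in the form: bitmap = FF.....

bitmap = FF..........

[1] create(c) — c=0 (map F...........)
[2] unlink(c) —  (map ............)
[3] create(c) — c=0 (map F...........)
[4] unlink(c) —  (map ............)
[5] create(b) — b=0 (map F...........)
[6] create(c) — b=0 c=1 (map FF..........)
[7] append(b, 1) — b=0,2 c=1 (map FFF.........)
[8] unlink(b) — c=1 (map .F..........)
[9] create(b) — b=0 c=1 (map FF..........)
[10] unlink(b) — c=1 (map .F..........)
[11] append(c, 1) — c=1,0 (map FF..........)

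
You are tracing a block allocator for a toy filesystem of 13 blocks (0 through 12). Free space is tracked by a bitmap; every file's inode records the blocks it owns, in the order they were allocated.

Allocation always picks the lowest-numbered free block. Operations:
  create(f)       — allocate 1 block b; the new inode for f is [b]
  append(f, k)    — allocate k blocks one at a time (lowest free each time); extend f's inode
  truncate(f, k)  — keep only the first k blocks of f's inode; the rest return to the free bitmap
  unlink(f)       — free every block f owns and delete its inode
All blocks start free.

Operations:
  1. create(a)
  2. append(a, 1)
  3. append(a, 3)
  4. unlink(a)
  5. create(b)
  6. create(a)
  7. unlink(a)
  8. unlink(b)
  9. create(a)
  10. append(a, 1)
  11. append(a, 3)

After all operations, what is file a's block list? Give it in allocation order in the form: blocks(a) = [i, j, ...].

after create(a) → a:[0]  free=[F............]
after append(a, 1) → a:[0, 1]  free=[FF...........]
after append(a, 3) → a:[0, 1, 2, 3, 4]  free=[FFFFF........]
after unlink(a) →   free=[.............]
after create(b) → b:[0]  free=[F............]
after create(a) → a:[1], b:[0]  free=[FF...........]
after unlink(a) → b:[0]  free=[F............]
after unlink(b) →   free=[.............]
after create(a) → a:[0]  free=[F............]
after append(a, 1) → a:[0, 1]  free=[FF...........]
after append(a, 3) → a:[0, 1, 2, 3, 4]  free=[FFFFF........]

blocks(a) = [0, 1, 2, 3, 4]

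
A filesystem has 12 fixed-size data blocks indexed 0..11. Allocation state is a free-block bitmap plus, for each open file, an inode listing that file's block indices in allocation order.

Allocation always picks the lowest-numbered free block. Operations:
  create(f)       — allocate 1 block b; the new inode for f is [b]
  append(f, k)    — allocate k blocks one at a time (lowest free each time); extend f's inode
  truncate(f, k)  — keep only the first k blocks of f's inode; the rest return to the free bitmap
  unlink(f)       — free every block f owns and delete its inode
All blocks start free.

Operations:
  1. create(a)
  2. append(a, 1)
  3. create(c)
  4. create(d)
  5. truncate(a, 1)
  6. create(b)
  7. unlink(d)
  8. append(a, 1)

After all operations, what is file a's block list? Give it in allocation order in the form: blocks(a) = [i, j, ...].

blocks(a) = [0, 3]

create(a): bitmap=F........... | a=[0]
append(a, 1): bitmap=FF.......... | a=[0, 1]
create(c): bitmap=FFF......... | a=[0, 1] c=[2]
create(d): bitmap=FFFF........ | a=[0, 1] c=[2] d=[3]
truncate(a, 1): bitmap=F.FF........ | a=[0] c=[2] d=[3]
create(b): bitmap=FFFF........ | a=[0] b=[1] c=[2] d=[3]
unlink(d): bitmap=FFF......... | a=[0] b=[1] c=[2]
append(a, 1): bitmap=FFFF........ | a=[0, 3] b=[1] c=[2]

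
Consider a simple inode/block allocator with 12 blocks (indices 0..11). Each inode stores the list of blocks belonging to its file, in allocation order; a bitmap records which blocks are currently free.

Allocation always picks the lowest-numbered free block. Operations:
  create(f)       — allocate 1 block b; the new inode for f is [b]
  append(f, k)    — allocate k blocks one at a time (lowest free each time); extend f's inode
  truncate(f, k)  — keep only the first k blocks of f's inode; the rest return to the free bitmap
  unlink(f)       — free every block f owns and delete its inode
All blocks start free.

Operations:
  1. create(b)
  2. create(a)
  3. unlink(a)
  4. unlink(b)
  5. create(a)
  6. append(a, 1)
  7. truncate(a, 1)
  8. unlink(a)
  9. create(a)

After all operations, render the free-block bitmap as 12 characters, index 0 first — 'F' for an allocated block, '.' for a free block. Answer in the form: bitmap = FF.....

bitmap = F...........

[1] create(b) — b=0 (map F...........)
[2] create(a) — a=1 b=0 (map FF..........)
[3] unlink(a) — b=0 (map F...........)
[4] unlink(b) —  (map ............)
[5] create(a) — a=0 (map F...........)
[6] append(a, 1) — a=0,1 (map FF..........)
[7] truncate(a, 1) — a=0 (map F...........)
[8] unlink(a) —  (map ............)
[9] create(a) — a=0 (map F...........)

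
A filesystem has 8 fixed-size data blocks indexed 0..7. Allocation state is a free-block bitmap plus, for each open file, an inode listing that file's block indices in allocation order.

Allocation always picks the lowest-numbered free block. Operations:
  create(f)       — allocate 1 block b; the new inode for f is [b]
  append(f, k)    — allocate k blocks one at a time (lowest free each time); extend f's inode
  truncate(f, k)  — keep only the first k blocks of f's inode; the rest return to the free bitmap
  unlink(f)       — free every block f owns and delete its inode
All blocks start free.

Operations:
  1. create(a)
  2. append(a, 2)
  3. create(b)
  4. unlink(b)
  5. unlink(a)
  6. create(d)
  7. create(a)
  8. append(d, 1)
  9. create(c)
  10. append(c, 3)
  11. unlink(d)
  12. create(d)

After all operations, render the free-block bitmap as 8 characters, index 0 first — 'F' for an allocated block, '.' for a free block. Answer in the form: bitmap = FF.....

  1. create(a)  ⇒  F.......  {a→[0]}
  2. append(a, 2)  ⇒  FFF.....  {a→[0, 1, 2]}
  3. create(b)  ⇒  FFFF....  {a→[0, 1, 2]; b→[3]}
  4. unlink(b)  ⇒  FFF.....  {a→[0, 1, 2]}
  5. unlink(a)  ⇒  ........  {}
  6. create(d)  ⇒  F.......  {d→[0]}
  7. create(a)  ⇒  FF......  {a→[1]; d→[0]}
  8. append(d, 1)  ⇒  FFF.....  {a→[1]; d→[0, 2]}
  9. create(c)  ⇒  FFFF....  {a→[1]; c→[3]; d→[0, 2]}
  10. append(c, 3)  ⇒  FFFFFFF.  {a→[1]; c→[3, 4, 5, 6]; d→[0, 2]}
  11. unlink(d)  ⇒  .F.FFFF.  {a→[1]; c→[3, 4, 5, 6]}
  12. create(d)  ⇒  FF.FFFF.  {a→[1]; c→[3, 4, 5, 6]; d→[0]}

bitmap = FF.FFFF.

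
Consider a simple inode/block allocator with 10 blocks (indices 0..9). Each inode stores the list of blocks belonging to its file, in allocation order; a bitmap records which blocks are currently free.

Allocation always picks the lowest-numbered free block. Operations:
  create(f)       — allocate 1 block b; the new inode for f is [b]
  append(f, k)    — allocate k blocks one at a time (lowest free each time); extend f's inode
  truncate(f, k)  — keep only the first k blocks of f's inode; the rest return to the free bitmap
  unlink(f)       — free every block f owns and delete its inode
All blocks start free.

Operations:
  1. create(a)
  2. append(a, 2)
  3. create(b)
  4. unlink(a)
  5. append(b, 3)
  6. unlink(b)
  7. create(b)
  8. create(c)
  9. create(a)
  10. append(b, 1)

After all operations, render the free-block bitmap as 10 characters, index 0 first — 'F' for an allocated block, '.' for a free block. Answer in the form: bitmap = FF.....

[1] create(a) — a=0 (map F.........)
[2] append(a, 2) — a=0,1,2 (map FFF.......)
[3] create(b) — a=0,1,2 b=3 (map FFFF......)
[4] unlink(a) — b=3 (map ...F......)
[5] append(b, 3) — b=3,0,1,2 (map FFFF......)
[6] unlink(b) —  (map ..........)
[7] create(b) — b=0 (map F.........)
[8] create(c) — b=0 c=1 (map FF........)
[9] create(a) — a=2 b=0 c=1 (map FFF.......)
[10] append(b, 1) — a=2 b=0,3 c=1 (map FFFF......)

bitmap = FFFF......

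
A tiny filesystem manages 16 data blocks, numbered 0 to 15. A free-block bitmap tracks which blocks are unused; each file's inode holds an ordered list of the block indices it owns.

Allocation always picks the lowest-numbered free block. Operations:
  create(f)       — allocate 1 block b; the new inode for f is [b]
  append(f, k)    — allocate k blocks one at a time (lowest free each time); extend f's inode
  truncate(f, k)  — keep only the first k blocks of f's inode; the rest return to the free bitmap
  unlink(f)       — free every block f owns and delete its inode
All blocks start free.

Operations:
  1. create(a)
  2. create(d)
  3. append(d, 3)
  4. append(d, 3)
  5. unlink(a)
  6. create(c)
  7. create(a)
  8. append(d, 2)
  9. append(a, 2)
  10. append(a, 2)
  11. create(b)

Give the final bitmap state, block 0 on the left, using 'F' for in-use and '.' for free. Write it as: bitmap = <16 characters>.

after create(a) → a:[0]  free=[F...............]
after create(d) → a:[0], d:[1]  free=[FF..............]
after append(d, 3) → a:[0], d:[1, 2, 3, 4]  free=[FFFFF...........]
after append(d, 3) → a:[0], d:[1, 2, 3, 4, 5, 6, 7]  free=[FFFFFFFF........]
after unlink(a) → d:[1, 2, 3, 4, 5, 6, 7]  free=[.FFFFFFF........]
after create(c) → c:[0], d:[1, 2, 3, 4, 5, 6, 7]  free=[FFFFFFFF........]
after create(a) → a:[8], c:[0], d:[1, 2, 3, 4, 5, 6, 7]  free=[FFFFFFFFF.......]
after append(d, 2) → a:[8], c:[0], d:[1, 2, 3, 4, 5, 6, 7, 9, 10]  free=[FFFFFFFFFFF.....]
after append(a, 2) → a:[8, 11, 12], c:[0], d:[1, 2, 3, 4, 5, 6, 7, 9, 10]  free=[FFFFFFFFFFFFF...]
after append(a, 2) → a:[8, 11, 12, 13, 14], c:[0], d:[1, 2, 3, 4, 5, 6, 7, 9, 10]  free=[FFFFFFFFFFFFFFF.]
after create(b) → a:[8, 11, 12, 13, 14], b:[15], c:[0], d:[1, 2, 3, 4, 5, 6, 7, 9, 10]  free=[FFFFFFFFFFFFFFFF]

bitmap = FFFFFFFFFFFFFFFF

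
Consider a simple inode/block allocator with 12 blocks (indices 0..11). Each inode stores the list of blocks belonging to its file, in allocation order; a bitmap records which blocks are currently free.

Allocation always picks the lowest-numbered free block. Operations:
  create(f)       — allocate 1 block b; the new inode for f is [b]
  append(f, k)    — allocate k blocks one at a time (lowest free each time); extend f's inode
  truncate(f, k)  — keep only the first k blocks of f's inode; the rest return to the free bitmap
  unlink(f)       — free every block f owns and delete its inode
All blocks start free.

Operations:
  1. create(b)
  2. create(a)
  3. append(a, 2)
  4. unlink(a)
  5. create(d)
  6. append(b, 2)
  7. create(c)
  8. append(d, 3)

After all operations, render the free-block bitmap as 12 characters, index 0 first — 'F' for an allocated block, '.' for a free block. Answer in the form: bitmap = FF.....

bitmap = FFFFFFFF....

after create(b) → b:[0]  free=[F...........]
after create(a) → a:[1], b:[0]  free=[FF..........]
after append(a, 2) → a:[1, 2, 3], b:[0]  free=[FFFF........]
after unlink(a) → b:[0]  free=[F...........]
after create(d) → b:[0], d:[1]  free=[FF..........]
after append(b, 2) → b:[0, 2, 3], d:[1]  free=[FFFF........]
after create(c) → b:[0, 2, 3], c:[4], d:[1]  free=[FFFFF.......]
after append(d, 3) → b:[0, 2, 3], c:[4], d:[1, 5, 6, 7]  free=[FFFFFFFF....]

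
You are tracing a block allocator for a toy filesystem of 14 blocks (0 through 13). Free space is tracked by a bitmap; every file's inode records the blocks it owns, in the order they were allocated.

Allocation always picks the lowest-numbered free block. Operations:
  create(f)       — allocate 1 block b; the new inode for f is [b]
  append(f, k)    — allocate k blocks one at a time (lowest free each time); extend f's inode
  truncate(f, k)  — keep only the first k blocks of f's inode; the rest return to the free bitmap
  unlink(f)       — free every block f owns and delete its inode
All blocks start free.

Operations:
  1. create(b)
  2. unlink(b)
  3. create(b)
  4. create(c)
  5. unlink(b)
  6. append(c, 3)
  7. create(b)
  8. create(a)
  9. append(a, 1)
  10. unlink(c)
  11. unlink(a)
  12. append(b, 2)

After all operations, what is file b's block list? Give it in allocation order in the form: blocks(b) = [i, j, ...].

blocks(b) = [4, 0, 1]

after create(b) → b:[0]  free=[F.............]
after unlink(b) →   free=[..............]
after create(b) → b:[0]  free=[F.............]
after create(c) → b:[0], c:[1]  free=[FF............]
after unlink(b) → c:[1]  free=[.F............]
after append(c, 3) → c:[1, 0, 2, 3]  free=[FFFF..........]
after create(b) → b:[4], c:[1, 0, 2, 3]  free=[FFFFF.........]
after create(a) → a:[5], b:[4], c:[1, 0, 2, 3]  free=[FFFFFF........]
after append(a, 1) → a:[5, 6], b:[4], c:[1, 0, 2, 3]  free=[FFFFFFF.......]
after unlink(c) → a:[5, 6], b:[4]  free=[....FFF.......]
after unlink(a) → b:[4]  free=[....F.........]
after append(b, 2) → b:[4, 0, 1]  free=[FF..F.........]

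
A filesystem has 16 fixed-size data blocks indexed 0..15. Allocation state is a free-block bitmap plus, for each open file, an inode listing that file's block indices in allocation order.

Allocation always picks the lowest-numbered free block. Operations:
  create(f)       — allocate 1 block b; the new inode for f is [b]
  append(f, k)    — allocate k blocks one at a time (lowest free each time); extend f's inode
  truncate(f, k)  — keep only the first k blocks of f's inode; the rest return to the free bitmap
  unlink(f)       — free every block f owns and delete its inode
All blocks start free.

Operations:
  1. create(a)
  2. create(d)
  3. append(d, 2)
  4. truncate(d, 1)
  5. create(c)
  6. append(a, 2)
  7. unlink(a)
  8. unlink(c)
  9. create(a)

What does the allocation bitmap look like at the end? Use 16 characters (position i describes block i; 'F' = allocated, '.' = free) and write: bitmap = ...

bitmap = FF..............

  1. create(a)  ⇒  F...............  {a→[0]}
  2. create(d)  ⇒  FF..............  {a→[0]; d→[1]}
  3. append(d, 2)  ⇒  FFFF............  {a→[0]; d→[1, 2, 3]}
  4. truncate(d, 1)  ⇒  FF..............  {a→[0]; d→[1]}
  5. create(c)  ⇒  FFF.............  {a→[0]; c→[2]; d→[1]}
  6. append(a, 2)  ⇒  FFFFF...........  {a→[0, 3, 4]; c→[2]; d→[1]}
  7. unlink(a)  ⇒  .FF.............  {c→[2]; d→[1]}
  8. unlink(c)  ⇒  .F..............  {d→[1]}
  9. create(a)  ⇒  FF..............  {a→[0]; d→[1]}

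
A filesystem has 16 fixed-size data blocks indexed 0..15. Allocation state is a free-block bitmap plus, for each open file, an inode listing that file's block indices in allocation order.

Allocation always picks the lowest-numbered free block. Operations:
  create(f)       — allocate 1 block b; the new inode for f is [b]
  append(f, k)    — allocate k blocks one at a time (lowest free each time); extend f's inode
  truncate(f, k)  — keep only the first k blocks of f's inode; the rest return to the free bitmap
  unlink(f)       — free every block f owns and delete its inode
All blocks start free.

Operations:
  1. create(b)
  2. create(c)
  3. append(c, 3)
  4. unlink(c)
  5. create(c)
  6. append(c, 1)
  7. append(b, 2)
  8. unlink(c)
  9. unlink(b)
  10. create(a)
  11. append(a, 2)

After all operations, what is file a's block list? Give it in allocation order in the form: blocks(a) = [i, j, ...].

[1] create(b) — b=0 (map F...............)
[2] create(c) — b=0 c=1 (map FF..............)
[3] append(c, 3) — b=0 c=1,2,3,4 (map FFFFF...........)
[4] unlink(c) — b=0 (map F...............)
[5] create(c) — b=0 c=1 (map FF..............)
[6] append(c, 1) — b=0 c=1,2 (map FFF.............)
[7] append(b, 2) — b=0,3,4 c=1,2 (map FFFFF...........)
[8] unlink(c) — b=0,3,4 (map F..FF...........)
[9] unlink(b) —  (map ................)
[10] create(a) — a=0 (map F...............)
[11] append(a, 2) — a=0,1,2 (map FFF.............)

blocks(a) = [0, 1, 2]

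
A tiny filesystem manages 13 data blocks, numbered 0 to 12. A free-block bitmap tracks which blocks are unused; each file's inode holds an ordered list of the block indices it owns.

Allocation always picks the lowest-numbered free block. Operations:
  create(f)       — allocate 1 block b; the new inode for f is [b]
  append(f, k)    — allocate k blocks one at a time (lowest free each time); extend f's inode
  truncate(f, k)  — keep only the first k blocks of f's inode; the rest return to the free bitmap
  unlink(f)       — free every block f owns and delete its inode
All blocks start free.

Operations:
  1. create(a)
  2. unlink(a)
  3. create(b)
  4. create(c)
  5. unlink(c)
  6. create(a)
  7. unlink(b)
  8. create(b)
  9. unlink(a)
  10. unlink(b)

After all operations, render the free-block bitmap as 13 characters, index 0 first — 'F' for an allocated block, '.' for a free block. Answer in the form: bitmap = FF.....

  1. create(a)  ⇒  F............  {a→[0]}
  2. unlink(a)  ⇒  .............  {}
  3. create(b)  ⇒  F............  {b→[0]}
  4. create(c)  ⇒  FF...........  {b→[0]; c→[1]}
  5. unlink(c)  ⇒  F............  {b→[0]}
  6. create(a)  ⇒  FF...........  {a→[1]; b→[0]}
  7. unlink(b)  ⇒  .F...........  {a→[1]}
  8. create(b)  ⇒  FF...........  {a→[1]; b→[0]}
  9. unlink(a)  ⇒  F............  {b→[0]}
  10. unlink(b)  ⇒  .............  {}

bitmap = .............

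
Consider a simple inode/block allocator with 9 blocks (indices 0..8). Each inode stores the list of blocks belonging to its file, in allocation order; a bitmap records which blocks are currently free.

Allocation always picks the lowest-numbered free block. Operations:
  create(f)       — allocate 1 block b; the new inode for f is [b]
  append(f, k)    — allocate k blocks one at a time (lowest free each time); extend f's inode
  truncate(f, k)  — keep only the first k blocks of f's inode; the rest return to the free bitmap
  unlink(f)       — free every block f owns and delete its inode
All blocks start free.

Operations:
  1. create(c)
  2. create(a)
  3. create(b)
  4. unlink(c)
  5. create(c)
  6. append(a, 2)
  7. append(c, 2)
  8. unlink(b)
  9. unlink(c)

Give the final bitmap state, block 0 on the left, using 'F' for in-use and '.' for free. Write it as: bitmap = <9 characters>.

bitmap = .F.FF....

create(c): bitmap=F........ | c=[0]
create(a): bitmap=FF....... | a=[1] c=[0]
create(b): bitmap=FFF...... | a=[1] b=[2] c=[0]
unlink(c): bitmap=.FF...... | a=[1] b=[2]
create(c): bitmap=FFF...... | a=[1] b=[2] c=[0]
append(a, 2): bitmap=FFFFF.... | a=[1, 3, 4] b=[2] c=[0]
append(c, 2): bitmap=FFFFFFF.. | a=[1, 3, 4] b=[2] c=[0, 5, 6]
unlink(b): bitmap=FF.FFFF.. | a=[1, 3, 4] c=[0, 5, 6]
unlink(c): bitmap=.F.FF.... | a=[1, 3, 4]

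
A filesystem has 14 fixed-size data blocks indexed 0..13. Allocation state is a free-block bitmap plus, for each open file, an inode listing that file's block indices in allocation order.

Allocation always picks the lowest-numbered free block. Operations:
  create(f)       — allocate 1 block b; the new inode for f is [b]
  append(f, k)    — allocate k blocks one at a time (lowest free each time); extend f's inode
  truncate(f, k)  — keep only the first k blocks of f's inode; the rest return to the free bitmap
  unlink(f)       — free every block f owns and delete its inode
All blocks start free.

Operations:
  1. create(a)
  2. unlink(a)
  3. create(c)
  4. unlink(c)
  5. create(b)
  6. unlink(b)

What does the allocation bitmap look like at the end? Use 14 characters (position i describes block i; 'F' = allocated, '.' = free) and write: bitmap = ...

[1] create(a) — a=0 (map F.............)
[2] unlink(a) —  (map ..............)
[3] create(c) — c=0 (map F.............)
[4] unlink(c) —  (map ..............)
[5] create(b) — b=0 (map F.............)
[6] unlink(b) —  (map ..............)

bitmap = ..............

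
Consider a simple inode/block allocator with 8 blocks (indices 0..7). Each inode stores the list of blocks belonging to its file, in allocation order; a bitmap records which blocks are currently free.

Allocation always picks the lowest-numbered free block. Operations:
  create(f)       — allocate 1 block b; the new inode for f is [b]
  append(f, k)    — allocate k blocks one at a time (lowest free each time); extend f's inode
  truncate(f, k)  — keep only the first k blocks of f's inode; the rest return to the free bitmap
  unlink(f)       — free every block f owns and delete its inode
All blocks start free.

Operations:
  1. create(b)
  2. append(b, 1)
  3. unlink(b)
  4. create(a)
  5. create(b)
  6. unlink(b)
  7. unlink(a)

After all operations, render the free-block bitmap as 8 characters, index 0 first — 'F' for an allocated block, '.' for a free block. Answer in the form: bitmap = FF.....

create(b): bitmap=F....... | b=[0]
append(b, 1): bitmap=FF...... | b=[0, 1]
unlink(b): bitmap=........ | 
create(a): bitmap=F....... | a=[0]
create(b): bitmap=FF...... | a=[0] b=[1]
unlink(b): bitmap=F....... | a=[0]
unlink(a): bitmap=........ | 

bitmap = ........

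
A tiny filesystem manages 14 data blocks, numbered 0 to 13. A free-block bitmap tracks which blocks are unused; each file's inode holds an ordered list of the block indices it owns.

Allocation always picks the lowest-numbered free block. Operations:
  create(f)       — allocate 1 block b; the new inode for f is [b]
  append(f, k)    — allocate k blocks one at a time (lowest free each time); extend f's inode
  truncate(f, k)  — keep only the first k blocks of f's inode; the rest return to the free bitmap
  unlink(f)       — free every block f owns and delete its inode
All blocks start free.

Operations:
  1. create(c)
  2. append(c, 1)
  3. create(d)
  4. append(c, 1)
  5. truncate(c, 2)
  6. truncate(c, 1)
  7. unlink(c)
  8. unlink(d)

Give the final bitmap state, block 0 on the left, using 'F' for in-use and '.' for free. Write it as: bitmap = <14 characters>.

bitmap = ..............

create(c): bitmap=F............. | c=[0]
append(c, 1): bitmap=FF............ | c=[0, 1]
create(d): bitmap=FFF........... | c=[0, 1] d=[2]
append(c, 1): bitmap=FFFF.......... | c=[0, 1, 3] d=[2]
truncate(c, 2): bitmap=FFF........... | c=[0, 1] d=[2]
truncate(c, 1): bitmap=F.F........... | c=[0] d=[2]
unlink(c): bitmap=..F........... | d=[2]
unlink(d): bitmap=.............. | 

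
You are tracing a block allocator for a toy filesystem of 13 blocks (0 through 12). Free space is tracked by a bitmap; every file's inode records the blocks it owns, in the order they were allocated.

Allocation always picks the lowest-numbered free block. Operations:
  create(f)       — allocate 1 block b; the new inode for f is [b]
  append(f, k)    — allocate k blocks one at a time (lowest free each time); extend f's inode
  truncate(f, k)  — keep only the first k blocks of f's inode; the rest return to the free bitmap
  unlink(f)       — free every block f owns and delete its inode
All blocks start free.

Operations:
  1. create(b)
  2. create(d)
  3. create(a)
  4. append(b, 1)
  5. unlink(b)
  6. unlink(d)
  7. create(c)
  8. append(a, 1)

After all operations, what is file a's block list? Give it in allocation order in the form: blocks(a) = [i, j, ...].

[1] create(b) — b=0 (map F............)
[2] create(d) — b=0 d=1 (map FF...........)
[3] create(a) — a=2 b=0 d=1 (map FFF..........)
[4] append(b, 1) — a=2 b=0,3 d=1 (map FFFF.........)
[5] unlink(b) — a=2 d=1 (map .FF..........)
[6] unlink(d) — a=2 (map ..F..........)
[7] create(c) — a=2 c=0 (map F.F..........)
[8] append(a, 1) — a=2,1 c=0 (map FFF..........)

blocks(a) = [2, 1]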